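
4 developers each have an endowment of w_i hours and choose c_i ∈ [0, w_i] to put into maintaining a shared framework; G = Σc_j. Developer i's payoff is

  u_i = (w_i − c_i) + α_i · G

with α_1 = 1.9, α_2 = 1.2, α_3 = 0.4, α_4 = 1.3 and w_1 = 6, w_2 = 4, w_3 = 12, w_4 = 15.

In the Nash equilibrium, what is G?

25

∂u_i/∂c_i = α_i − 1, so developer i contributes w_i if α_i > 1, else 0.
α_i > 1 for i ∈ {1, 2, 4}; NE contributions (6, 4, 0, 15), G = 25.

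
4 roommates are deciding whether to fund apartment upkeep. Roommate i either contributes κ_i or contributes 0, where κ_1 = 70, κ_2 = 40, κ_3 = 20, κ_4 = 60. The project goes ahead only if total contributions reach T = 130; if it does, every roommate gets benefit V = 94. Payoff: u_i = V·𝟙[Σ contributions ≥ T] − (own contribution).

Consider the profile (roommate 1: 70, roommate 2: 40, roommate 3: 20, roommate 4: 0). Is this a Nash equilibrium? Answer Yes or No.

Yes

Total = 130 ≥ 130: provided.
Roommate 1 (pledges 70, payoff 24): dropping to 0 → total 60, payoff 0. No gain.
Roommate 2 (pledges 40, payoff 54): dropping to 0 → total 90, payoff 0. No gain.
Roommate 3 (pledges 20, payoff 74): dropping to 0 → total 110, payoff 0. No gain.
Roommate 4 (pledges 0, payoff 94): pledging 60 → total 190, payoff 34. No gain.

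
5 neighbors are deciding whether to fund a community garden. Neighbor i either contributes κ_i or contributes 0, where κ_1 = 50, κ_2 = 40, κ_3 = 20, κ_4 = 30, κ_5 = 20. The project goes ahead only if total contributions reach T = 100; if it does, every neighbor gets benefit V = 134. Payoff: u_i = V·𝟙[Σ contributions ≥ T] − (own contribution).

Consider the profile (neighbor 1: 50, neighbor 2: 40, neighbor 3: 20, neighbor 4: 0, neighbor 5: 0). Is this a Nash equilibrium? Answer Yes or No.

Total = 110 ≥ 100: provided.
Neighbor 1 (pledges 50, payoff 84): dropping to 0 → total 60, payoff 0. No gain.
Neighbor 2 (pledges 40, payoff 94): dropping to 0 → total 70, payoff 0. No gain.
Neighbor 3 (pledges 20, payoff 114): dropping to 0 → total 90, payoff 0. No gain.
Neighbor 4 (pledges 0, payoff 134): pledging 30 → total 140, payoff 104. No gain.
Neighbor 5 (pledges 0, payoff 134): pledging 20 → total 130, payoff 114. No gain.

Yes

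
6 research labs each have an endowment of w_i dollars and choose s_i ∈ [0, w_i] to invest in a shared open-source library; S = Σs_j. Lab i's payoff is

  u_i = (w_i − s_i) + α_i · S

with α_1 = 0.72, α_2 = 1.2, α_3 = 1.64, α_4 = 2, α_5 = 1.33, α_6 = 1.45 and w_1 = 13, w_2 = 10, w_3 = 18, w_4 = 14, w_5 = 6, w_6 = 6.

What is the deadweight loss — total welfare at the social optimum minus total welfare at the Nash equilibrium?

95.42

∂u_i/∂s_i = α_i − 1, so lab i contributes w_i if α_i > 1, else 0.
α_i > 1 for i ∈ {2, 3, 4, 5, 6}; NE contributions (0, 10, 18, 14, 6, 6), S = 54.
W^NE = Σw_i − S^NE + (Σα_i)·S^NE = 67 + 7.34·54 = 463.36.
Planner: ∂(Σu_j)/∂s_i = Σα_j − 1 = 7.34 > 0, so everyone contributes w_i; S^SO = 67, W^SO = 67 + 7.34·67 = 558.78.
Deadweight loss = 95.42.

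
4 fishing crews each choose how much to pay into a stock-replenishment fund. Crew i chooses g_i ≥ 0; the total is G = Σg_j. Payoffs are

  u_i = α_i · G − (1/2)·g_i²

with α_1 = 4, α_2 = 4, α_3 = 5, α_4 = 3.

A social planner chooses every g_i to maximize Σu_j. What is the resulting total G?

Planner FOC: ∂(Σu_j)/∂g_i = (Σα_j) − g_i = 0, so g_i^SO = Σα_j = 16 for every i; G^SO = 64.

64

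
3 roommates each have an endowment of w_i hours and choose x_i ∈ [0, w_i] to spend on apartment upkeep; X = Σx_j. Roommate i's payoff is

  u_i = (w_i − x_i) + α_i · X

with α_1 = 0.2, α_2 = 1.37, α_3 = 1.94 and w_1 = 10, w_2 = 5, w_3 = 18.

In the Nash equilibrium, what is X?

∂u_i/∂x_i = α_i − 1, so roommate i contributes w_i if α_i > 1, else 0.
α_i > 1 for i ∈ {2, 3}; NE contributions (0, 5, 18), X = 23.

23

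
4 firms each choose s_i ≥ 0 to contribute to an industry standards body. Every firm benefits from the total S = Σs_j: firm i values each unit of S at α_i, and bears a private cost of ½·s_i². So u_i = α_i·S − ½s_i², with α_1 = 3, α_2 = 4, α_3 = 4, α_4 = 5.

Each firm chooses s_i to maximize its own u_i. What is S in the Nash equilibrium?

Firm i's FOC: ∂u_i/∂s_i = α_i − s_i = 0, so s_i* = α_i.
NE contributions = (3, 4, 4, 5); S = 16.

16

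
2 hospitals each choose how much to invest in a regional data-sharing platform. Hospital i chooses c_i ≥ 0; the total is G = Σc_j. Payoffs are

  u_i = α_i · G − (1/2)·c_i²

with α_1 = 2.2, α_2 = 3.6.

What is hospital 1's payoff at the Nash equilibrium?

Hospital i's FOC: ∂u_i/∂c_i = α_i − c_i = 0, so c_i* = α_i.
NE contributions = (2.2, 3.6); G = 5.8.
u_1 = α_1·G − ½·(c_1)² = 2.2·5.8 − ½·2.2² = 10.34.

10.34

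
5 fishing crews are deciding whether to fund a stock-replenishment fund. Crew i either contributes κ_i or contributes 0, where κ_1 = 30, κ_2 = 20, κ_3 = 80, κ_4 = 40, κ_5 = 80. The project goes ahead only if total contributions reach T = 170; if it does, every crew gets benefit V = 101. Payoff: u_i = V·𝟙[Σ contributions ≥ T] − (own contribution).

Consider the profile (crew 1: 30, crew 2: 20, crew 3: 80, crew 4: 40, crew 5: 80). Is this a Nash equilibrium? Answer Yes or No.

Total = 250 ≥ 170: provided.
Crew 1 (pledges 30, payoff 71): dropping to 0 → total 220, payoff 101. Profitable deviation.

No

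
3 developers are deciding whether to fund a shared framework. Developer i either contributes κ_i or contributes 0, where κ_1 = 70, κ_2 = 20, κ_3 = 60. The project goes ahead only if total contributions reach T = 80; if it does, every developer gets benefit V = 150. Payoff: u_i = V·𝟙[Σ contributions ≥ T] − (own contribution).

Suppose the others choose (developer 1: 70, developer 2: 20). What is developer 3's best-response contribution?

0

Others' total = 90 ≥ 80; contributing adds cost 60 for no extra benefit.
Best response: 0.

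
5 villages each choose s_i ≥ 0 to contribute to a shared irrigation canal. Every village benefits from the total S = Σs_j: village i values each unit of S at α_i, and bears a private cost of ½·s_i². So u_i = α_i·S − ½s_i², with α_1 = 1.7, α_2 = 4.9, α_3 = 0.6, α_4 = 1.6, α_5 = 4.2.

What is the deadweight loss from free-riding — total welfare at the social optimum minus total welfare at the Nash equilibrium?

Village i's FOC: ∂u_i/∂s_i = α_i − s_i = 0, so s_i* = α_i.
NE contributions = (1.7, 4.9, 0.6, 1.6, 4.2); S = 13.
W^NE = (Σα)·S − ½Σα_i² = 13² − ½·47.46 = 145.27.
Planner sets s_i = Σα_j = 13 for every i, so S^SO = 5·13 = 65.
W^SO = (Σα)·S^SO − ½·5·(Σα)² = (5/2)·13² = 422.5.
Deadweight loss = W^SO − W^NE = 277.23.

277.23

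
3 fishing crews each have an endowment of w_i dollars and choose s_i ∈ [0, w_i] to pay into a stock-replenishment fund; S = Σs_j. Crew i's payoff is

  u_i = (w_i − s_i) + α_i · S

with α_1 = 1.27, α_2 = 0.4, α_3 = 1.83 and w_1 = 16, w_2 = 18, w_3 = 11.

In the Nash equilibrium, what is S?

27

∂u_i/∂s_i = α_i − 1, so crew i contributes w_i if α_i > 1, else 0.
α_i > 1 for i ∈ {1, 3}; NE contributions (16, 0, 11), S = 27.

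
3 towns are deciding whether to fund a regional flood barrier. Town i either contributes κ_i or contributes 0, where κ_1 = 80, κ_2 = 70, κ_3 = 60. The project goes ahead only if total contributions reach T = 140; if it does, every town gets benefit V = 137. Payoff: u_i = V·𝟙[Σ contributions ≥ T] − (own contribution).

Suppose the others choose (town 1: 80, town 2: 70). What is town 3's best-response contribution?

0

Others' total = 150 ≥ 140; contributing adds cost 60 for no extra benefit.
Best response: 0.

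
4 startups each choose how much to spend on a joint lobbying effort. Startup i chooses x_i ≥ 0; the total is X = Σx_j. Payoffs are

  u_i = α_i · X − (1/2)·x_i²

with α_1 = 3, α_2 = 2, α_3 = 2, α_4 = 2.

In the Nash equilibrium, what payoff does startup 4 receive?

Startup i's FOC: ∂u_i/∂x_i = α_i − x_i = 0, so x_i* = α_i.
NE contributions = (3, 2, 2, 2); X = 9.
u_4 = α_4·X − ½·(x_4)² = 2·9 − ½·2² = 16.

16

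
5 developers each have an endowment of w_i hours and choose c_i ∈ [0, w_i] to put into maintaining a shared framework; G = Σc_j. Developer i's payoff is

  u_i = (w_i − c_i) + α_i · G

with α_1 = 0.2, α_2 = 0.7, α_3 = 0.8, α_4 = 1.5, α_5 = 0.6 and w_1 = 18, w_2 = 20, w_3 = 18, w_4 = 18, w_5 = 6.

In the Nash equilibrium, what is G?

18

∂u_i/∂c_i = α_i − 1, so developer i contributes w_i if α_i > 1, else 0.
α_i > 1 for i ∈ {4}; NE contributions (0, 0, 0, 18, 0), G = 18.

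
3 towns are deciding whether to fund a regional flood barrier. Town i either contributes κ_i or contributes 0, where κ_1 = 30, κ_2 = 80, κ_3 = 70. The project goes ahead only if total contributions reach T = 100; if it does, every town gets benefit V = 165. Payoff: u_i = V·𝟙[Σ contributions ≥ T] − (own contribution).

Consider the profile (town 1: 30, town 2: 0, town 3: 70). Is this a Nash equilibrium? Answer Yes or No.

Total = 100 ≥ 100: provided.
Town 1 (pledges 30, payoff 135): dropping to 0 → total 70, payoff 0. No gain.
Town 2 (pledges 0, payoff 165): pledging 80 → total 180, payoff 85. No gain.
Town 3 (pledges 70, payoff 95): dropping to 0 → total 30, payoff 0. No gain.

Yes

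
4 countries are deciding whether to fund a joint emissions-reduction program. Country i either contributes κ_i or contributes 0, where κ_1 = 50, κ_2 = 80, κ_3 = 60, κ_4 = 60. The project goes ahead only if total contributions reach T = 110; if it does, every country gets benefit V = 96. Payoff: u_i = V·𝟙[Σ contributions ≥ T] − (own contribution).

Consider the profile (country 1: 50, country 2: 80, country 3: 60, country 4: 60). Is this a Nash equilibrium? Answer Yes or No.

Total = 250 ≥ 110: provided.
Country 1 (pledges 50, payoff 46): dropping to 0 → total 200, payoff 96. Profitable deviation.

No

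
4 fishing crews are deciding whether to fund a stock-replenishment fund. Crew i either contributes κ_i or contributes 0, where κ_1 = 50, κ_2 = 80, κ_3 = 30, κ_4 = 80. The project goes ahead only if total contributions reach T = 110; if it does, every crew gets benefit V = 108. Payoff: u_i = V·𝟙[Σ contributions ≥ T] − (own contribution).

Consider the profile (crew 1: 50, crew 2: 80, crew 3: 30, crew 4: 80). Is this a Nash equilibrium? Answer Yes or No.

No

Total = 240 ≥ 110: provided.
Crew 1 (pledges 50, payoff 58): dropping to 0 → total 190, payoff 108. Profitable deviation.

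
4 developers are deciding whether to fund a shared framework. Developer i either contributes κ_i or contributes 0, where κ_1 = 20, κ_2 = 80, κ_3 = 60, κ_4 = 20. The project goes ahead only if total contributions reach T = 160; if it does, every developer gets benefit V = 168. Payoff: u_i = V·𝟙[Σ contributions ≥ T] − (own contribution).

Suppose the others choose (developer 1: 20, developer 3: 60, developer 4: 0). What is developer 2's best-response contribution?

80

Others' total = 80. Contributing 80 brings total to 160 ≥ 160: gain V − κ_2 = 88.
Best response: 80.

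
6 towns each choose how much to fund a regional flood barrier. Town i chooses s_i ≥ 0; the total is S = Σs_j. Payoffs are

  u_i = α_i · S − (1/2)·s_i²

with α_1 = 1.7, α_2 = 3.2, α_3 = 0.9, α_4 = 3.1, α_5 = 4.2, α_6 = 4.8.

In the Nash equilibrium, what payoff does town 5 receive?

Town i's FOC: ∂u_i/∂s_i = α_i − s_i = 0, so s_i* = α_i.
NE contributions = (1.7, 3.2, 0.9, 3.1, 4.2, 4.8); S = 17.9.
u_5 = α_5·S − ½·(s_5)² = 4.2·17.9 − ½·4.2² = 66.36.

66.36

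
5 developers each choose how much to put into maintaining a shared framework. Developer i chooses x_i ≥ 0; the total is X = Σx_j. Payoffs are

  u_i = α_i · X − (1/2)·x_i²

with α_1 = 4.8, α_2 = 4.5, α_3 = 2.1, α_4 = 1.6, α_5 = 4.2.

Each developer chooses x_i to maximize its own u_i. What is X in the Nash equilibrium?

17.2

Developer i's FOC: ∂u_i/∂x_i = α_i − x_i = 0, so x_i* = α_i.
NE contributions = (4.8, 4.5, 2.1, 1.6, 4.2); X = 17.2.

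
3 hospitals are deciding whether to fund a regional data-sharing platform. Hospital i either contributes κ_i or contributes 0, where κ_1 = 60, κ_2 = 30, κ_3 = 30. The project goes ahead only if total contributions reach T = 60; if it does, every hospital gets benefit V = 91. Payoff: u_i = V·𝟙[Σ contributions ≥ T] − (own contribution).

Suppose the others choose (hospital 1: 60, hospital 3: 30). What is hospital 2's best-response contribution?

0

Others' total = 90 ≥ 60; contributing adds cost 30 for no extra benefit.
Best response: 0.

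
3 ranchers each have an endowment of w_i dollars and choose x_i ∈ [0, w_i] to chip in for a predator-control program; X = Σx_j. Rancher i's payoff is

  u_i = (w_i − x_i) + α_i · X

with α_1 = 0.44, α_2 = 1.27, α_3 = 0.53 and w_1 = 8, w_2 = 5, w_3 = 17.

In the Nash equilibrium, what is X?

5

∂u_i/∂x_i = α_i − 1, so rancher i contributes w_i if α_i > 1, else 0.
α_i > 1 for i ∈ {2}; NE contributions (0, 5, 0), X = 5.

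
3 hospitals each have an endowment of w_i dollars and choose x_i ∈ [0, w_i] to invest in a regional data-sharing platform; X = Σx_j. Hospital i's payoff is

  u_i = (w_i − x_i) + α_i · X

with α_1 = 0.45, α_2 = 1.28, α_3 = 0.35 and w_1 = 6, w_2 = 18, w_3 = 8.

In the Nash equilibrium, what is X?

∂u_i/∂x_i = α_i − 1, so hospital i contributes w_i if α_i > 1, else 0.
α_i > 1 for i ∈ {2}; NE contributions (0, 18, 0), X = 18.

18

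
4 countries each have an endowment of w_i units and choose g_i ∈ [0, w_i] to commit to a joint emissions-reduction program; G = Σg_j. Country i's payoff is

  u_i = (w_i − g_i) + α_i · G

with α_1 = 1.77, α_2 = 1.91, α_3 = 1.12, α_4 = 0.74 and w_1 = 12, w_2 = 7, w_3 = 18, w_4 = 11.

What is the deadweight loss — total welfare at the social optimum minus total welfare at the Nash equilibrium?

49.94

∂u_i/∂g_i = α_i − 1, so country i contributes w_i if α_i > 1, else 0.
α_i > 1 for i ∈ {1, 2, 3}; NE contributions (12, 7, 18, 0), G = 37.
W^NE = Σw_i − G^NE + (Σα_i)·G^NE = 48 + 4.54·37 = 215.98.
Planner: ∂(Σu_j)/∂g_i = Σα_j − 1 = 4.54 > 0, so everyone contributes w_i; G^SO = 48, W^SO = 48 + 4.54·48 = 265.92.
Deadweight loss = 49.94.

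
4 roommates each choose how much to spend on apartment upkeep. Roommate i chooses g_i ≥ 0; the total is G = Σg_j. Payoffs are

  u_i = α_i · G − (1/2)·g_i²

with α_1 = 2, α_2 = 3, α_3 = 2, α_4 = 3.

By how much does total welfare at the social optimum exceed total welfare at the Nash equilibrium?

Roommate i's FOC: ∂u_i/∂g_i = α_i − g_i = 0, so g_i* = α_i.
NE contributions = (2, 3, 2, 3); G = 10.
W^NE = (Σα)·G − ½Σα_i² = 10² − ½·26 = 87.
Planner sets g_i = Σα_j = 10 for every i, so G^SO = 4·10 = 40.
W^SO = (Σα)·G^SO − ½·4·(Σα)² = (4/2)·10² = 200.
Deadweight loss = W^SO − W^NE = 113.

113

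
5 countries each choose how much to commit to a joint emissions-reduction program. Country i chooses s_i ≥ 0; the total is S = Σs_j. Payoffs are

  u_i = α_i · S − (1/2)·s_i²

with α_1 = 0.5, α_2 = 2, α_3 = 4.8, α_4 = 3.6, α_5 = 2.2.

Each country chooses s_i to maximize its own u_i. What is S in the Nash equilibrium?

Country i's FOC: ∂u_i/∂s_i = α_i − s_i = 0, so s_i* = α_i.
NE contributions = (0.5, 2, 4.8, 3.6, 2.2); S = 13.1.

13.1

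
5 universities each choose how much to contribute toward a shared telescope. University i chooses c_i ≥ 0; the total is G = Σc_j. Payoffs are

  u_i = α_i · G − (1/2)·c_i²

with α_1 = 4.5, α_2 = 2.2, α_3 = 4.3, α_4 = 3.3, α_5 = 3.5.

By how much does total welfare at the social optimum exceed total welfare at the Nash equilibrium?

University i's FOC: ∂u_i/∂c_i = α_i − c_i = 0, so c_i* = α_i.
NE contributions = (4.5, 2.2, 4.3, 3.3, 3.5); G = 17.8.
W^NE = (Σα)·G − ½Σα_i² = 17.8² − ½·66.72 = 283.48.
Planner sets c_i = Σα_j = 17.8 for every i, so G^SO = 5·17.8 = 89.
W^SO = (Σα)·G^SO − ½·5·(Σα)² = (5/2)·17.8² = 792.1.
Deadweight loss = W^SO − W^NE = 508.62.

508.62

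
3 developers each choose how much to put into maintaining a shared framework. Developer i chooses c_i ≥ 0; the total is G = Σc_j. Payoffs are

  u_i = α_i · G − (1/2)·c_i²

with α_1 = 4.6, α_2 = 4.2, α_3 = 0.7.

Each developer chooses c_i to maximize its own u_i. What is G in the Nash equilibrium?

9.5

Developer i's FOC: ∂u_i/∂c_i = α_i − c_i = 0, so c_i* = α_i.
NE contributions = (4.6, 4.2, 0.7); G = 9.5.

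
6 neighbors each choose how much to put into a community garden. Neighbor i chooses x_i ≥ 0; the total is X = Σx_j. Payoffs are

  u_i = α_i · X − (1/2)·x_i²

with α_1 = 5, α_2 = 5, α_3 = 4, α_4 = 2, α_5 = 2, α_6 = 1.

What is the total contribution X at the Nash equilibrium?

19

Neighbor i's FOC: ∂u_i/∂x_i = α_i − x_i = 0, so x_i* = α_i.
NE contributions = (5, 5, 4, 2, 2, 1); X = 19.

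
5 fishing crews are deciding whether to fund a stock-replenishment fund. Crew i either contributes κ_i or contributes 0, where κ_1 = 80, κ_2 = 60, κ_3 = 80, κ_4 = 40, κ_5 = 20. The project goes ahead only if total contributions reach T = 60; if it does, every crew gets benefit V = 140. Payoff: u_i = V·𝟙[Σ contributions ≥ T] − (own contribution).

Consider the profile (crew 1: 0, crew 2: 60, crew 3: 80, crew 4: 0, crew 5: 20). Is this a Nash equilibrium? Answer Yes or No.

No

Total = 160 ≥ 60: provided.
Crew 1 (pledges 0, payoff 140): pledging 80 → total 240, payoff 60. No gain.
Crew 2 (pledges 60, payoff 80): dropping to 0 → total 100, payoff 140. Profitable deviation.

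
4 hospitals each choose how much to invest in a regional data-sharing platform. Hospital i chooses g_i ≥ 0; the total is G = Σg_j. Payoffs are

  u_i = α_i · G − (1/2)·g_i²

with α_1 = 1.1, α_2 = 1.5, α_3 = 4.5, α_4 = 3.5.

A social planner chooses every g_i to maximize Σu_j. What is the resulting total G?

Planner FOC: ∂(Σu_j)/∂g_i = (Σα_j) − g_i = 0, so g_i^SO = Σα_j = 10.6 for every i; G^SO = 42.4.

42.4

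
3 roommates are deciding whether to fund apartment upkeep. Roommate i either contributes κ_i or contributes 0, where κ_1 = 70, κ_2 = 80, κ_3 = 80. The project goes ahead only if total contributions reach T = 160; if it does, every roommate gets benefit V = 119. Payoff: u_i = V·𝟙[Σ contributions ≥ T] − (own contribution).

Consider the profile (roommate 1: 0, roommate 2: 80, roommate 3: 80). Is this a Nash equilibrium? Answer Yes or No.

Total = 160 ≥ 160: provided.
Roommate 1 (pledges 0, payoff 119): pledging 70 → total 230, payoff 49. No gain.
Roommate 2 (pledges 80, payoff 39): dropping to 0 → total 80, payoff 0. No gain.
Roommate 3 (pledges 80, payoff 39): dropping to 0 → total 80, payoff 0. No gain.

Yes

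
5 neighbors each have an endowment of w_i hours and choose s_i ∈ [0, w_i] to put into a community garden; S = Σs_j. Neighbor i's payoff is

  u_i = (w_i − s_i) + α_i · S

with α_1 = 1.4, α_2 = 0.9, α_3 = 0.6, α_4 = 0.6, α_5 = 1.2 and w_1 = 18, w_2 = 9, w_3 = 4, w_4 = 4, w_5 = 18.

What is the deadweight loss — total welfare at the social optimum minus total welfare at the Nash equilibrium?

∂u_i/∂s_i = α_i − 1, so neighbor i contributes w_i if α_i > 1, else 0.
α_i > 1 for i ∈ {1, 5}; NE contributions (18, 0, 0, 0, 18), S = 36.
W^NE = Σw_i − S^NE + (Σα_i)·S^NE = 53 + 3.7·36 = 186.2.
Planner: ∂(Σu_j)/∂s_i = Σα_j − 1 = 3.7 > 0, so everyone contributes w_i; S^SO = 53, W^SO = 53 + 3.7·53 = 249.1.
Deadweight loss = 62.9.

62.9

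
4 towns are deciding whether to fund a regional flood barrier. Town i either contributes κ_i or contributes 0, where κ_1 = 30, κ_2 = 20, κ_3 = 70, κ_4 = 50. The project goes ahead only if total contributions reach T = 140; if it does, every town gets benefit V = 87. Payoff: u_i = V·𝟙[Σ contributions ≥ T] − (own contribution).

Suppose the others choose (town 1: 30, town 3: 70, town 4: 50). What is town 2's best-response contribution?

Others' total = 150 ≥ 140; contributing adds cost 20 for no extra benefit.
Best response: 0.

0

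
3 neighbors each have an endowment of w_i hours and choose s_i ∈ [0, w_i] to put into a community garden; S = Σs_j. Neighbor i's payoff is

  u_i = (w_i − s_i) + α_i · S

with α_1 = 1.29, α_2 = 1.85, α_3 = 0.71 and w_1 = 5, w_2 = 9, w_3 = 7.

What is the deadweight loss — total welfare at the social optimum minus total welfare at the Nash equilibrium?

19.95

∂u_i/∂s_i = α_i − 1, so neighbor i contributes w_i if α_i > 1, else 0.
α_i > 1 for i ∈ {1, 2}; NE contributions (5, 9, 0), S = 14.
W^NE = Σw_i − S^NE + (Σα_i)·S^NE = 21 + 2.85·14 = 60.9.
Planner: ∂(Σu_j)/∂s_i = Σα_j − 1 = 2.85 > 0, so everyone contributes w_i; S^SO = 21, W^SO = 21 + 2.85·21 = 80.85.
Deadweight loss = 19.95.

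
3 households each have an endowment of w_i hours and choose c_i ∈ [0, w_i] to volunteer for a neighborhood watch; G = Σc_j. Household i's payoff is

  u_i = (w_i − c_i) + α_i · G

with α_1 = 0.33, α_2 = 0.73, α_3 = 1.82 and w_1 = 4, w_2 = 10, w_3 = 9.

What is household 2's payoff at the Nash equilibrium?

∂u_i/∂c_i = α_i − 1, so household i contributes w_i if α_i > 1, else 0.
α_i > 1 for i ∈ {3}; NE contributions (0, 0, 9), G = 9.
u_2 = (10 − 0) + 0.73·9 = 16.57.

16.57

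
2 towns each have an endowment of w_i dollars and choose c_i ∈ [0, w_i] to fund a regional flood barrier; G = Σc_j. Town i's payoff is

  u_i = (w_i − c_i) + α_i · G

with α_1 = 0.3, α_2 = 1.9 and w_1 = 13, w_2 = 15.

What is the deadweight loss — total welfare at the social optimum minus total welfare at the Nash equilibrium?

∂u_i/∂c_i = α_i − 1, so town i contributes w_i if α_i > 1, else 0.
α_i > 1 for i ∈ {2}; NE contributions (0, 15), G = 15.
W^NE = Σw_i − G^NE + (Σα_i)·G^NE = 28 + 1.2·15 = 46.
Planner: ∂(Σu_j)/∂c_i = Σα_j − 1 = 1.2 > 0, so everyone contributes w_i; G^SO = 28, W^SO = 28 + 1.2·28 = 61.6.
Deadweight loss = 15.6.

15.6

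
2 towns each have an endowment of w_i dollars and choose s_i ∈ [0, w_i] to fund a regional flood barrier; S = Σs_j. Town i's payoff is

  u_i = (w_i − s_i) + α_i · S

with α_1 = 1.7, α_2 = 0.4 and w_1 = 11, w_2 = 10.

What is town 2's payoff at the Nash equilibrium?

14.4

∂u_i/∂s_i = α_i − 1, so town i contributes w_i if α_i > 1, else 0.
α_i > 1 for i ∈ {1}; NE contributions (11, 0), S = 11.
u_2 = (10 − 0) + 0.4·11 = 14.4.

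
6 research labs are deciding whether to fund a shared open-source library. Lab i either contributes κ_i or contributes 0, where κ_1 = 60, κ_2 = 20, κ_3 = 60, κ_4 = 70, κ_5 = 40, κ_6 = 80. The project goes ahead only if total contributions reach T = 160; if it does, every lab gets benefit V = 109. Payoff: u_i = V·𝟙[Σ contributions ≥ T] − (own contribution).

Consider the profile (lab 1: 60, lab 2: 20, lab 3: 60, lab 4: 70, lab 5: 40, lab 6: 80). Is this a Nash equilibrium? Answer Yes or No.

Total = 330 ≥ 160: provided.
Lab 1 (pledges 60, payoff 49): dropping to 0 → total 270, payoff 109. Profitable deviation.

No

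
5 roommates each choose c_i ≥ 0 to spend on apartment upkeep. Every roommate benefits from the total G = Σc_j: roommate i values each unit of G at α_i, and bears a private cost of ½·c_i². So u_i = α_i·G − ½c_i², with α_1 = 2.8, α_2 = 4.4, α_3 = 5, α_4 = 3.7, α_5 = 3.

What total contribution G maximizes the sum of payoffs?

Planner FOC: ∂(Σu_j)/∂c_i = (Σα_j) − c_i = 0, so c_i^SO = Σα_j = 18.9 for every i; G^SO = 94.5.

94.5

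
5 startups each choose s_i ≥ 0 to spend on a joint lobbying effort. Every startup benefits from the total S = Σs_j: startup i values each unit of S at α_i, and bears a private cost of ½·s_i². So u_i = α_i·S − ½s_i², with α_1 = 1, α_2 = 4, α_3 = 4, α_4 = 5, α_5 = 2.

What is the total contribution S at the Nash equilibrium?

16

Startup i's FOC: ∂u_i/∂s_i = α_i − s_i = 0, so s_i* = α_i.
NE contributions = (1, 4, 4, 5, 2); S = 16.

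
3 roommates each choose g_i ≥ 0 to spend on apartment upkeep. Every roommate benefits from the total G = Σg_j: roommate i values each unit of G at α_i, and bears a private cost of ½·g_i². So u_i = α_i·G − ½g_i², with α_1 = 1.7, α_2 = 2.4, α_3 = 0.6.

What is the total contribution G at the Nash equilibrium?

Roommate i's FOC: ∂u_i/∂g_i = α_i − g_i = 0, so g_i* = α_i.
NE contributions = (1.7, 2.4, 0.6); G = 4.7.

4.7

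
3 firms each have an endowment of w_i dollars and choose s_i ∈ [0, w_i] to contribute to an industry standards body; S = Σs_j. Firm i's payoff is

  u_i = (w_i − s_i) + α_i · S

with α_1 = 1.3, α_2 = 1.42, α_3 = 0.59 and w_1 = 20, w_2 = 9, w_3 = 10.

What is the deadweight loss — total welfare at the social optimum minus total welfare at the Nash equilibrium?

∂u_i/∂s_i = α_i − 1, so firm i contributes w_i if α_i > 1, else 0.
α_i > 1 for i ∈ {1, 2}; NE contributions (20, 9, 0), S = 29.
W^NE = Σw_i − S^NE + (Σα_i)·S^NE = 39 + 2.31·29 = 105.99.
Planner: ∂(Σu_j)/∂s_i = Σα_j − 1 = 2.31 > 0, so everyone contributes w_i; S^SO = 39, W^SO = 39 + 2.31·39 = 129.09.
Deadweight loss = 23.1.

23.1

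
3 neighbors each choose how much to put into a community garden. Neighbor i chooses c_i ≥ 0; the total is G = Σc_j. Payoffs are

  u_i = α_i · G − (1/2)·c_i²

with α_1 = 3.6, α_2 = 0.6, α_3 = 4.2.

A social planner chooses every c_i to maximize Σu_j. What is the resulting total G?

25.2

Planner FOC: ∂(Σu_j)/∂c_i = (Σα_j) − c_i = 0, so c_i^SO = Σα_j = 8.4 for every i; G^SO = 25.2.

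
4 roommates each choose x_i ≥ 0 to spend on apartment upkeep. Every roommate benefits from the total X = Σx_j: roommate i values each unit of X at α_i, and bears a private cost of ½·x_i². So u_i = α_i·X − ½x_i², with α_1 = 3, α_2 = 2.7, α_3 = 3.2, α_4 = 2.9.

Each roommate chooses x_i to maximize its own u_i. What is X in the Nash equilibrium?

Roommate i's FOC: ∂u_i/∂x_i = α_i − x_i = 0, so x_i* = α_i.
NE contributions = (3, 2.7, 3.2, 2.9); X = 11.8.

11.8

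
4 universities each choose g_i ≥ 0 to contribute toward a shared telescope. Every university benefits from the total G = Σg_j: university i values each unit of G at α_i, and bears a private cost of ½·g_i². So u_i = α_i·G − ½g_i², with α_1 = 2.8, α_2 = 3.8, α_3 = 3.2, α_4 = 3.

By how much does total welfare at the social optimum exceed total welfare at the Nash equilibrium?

184.6

University i's FOC: ∂u_i/∂g_i = α_i − g_i = 0, so g_i* = α_i.
NE contributions = (2.8, 3.8, 3.2, 3); G = 12.8.
W^NE = (Σα)·G − ½Σα_i² = 12.8² − ½·41.52 = 143.08.
Planner sets g_i = Σα_j = 12.8 for every i, so G^SO = 4·12.8 = 51.2.
W^SO = (Σα)·G^SO − ½·4·(Σα)² = (4/2)·12.8² = 327.68.
Deadweight loss = W^SO − W^NE = 184.6.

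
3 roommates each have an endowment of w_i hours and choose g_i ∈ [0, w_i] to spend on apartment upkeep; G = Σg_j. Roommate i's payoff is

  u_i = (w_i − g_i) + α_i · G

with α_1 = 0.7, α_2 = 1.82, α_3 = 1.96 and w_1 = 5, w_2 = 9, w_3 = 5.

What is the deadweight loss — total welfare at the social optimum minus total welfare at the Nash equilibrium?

∂u_i/∂g_i = α_i − 1, so roommate i contributes w_i if α_i > 1, else 0.
α_i > 1 for i ∈ {2, 3}; NE contributions (0, 9, 5), G = 14.
W^NE = Σw_i − G^NE + (Σα_i)·G^NE = 19 + 3.48·14 = 67.72.
Planner: ∂(Σu_j)/∂g_i = Σα_j − 1 = 3.48 > 0, so everyone contributes w_i; G^SO = 19, W^SO = 19 + 3.48·19 = 85.12.
Deadweight loss = 17.4.

17.4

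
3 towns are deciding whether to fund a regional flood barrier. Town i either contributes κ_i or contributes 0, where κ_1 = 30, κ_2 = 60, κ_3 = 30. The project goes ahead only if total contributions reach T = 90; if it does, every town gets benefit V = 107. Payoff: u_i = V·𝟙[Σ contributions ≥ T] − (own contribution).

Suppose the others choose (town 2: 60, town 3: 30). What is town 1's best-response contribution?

0

Others' total = 90 ≥ 90; contributing adds cost 30 for no extra benefit.
Best response: 0.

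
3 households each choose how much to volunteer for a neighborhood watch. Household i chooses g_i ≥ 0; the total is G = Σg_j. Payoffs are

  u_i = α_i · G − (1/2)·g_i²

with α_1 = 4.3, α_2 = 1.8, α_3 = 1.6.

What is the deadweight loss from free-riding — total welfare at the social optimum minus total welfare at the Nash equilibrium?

41.79

Household i's FOC: ∂u_i/∂g_i = α_i − g_i = 0, so g_i* = α_i.
NE contributions = (4.3, 1.8, 1.6); G = 7.7.
W^NE = (Σα)·G − ½Σα_i² = 7.7² − ½·24.29 = 47.145.
Planner sets g_i = Σα_j = 7.7 for every i, so G^SO = 3·7.7 = 23.1.
W^SO = (Σα)·G^SO − ½·3·(Σα)² = (3/2)·7.7² = 88.935.
Deadweight loss = W^SO − W^NE = 41.79.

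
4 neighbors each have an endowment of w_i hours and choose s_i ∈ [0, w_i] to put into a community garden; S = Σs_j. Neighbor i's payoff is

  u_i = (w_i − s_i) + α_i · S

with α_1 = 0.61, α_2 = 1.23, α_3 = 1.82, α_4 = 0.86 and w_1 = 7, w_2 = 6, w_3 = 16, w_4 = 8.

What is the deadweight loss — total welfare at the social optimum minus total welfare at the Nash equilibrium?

52.8

∂u_i/∂s_i = α_i − 1, so neighbor i contributes w_i if α_i > 1, else 0.
α_i > 1 for i ∈ {2, 3}; NE contributions (0, 6, 16, 0), S = 22.
W^NE = Σw_i − S^NE + (Σα_i)·S^NE = 37 + 3.52·22 = 114.44.
Planner: ∂(Σu_j)/∂s_i = Σα_j − 1 = 3.52 > 0, so everyone contributes w_i; S^SO = 37, W^SO = 37 + 3.52·37 = 167.24.
Deadweight loss = 52.8.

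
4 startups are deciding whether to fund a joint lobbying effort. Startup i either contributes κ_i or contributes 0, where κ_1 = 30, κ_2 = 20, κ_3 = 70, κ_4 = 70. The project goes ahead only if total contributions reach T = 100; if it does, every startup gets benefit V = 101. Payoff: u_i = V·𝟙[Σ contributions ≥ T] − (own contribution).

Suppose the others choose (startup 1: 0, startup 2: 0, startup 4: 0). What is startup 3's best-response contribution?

Others' total = 0. Even contributing 70 gives 70 < 100: no benefit either way.
Best response: 0.

0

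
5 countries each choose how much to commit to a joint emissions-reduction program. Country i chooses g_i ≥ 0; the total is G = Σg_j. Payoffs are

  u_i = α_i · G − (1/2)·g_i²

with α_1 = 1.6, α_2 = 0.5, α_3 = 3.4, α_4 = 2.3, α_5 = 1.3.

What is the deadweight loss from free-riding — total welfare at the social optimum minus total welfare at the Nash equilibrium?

Country i's FOC: ∂u_i/∂g_i = α_i − g_i = 0, so g_i* = α_i.
NE contributions = (1.6, 0.5, 3.4, 2.3, 1.3); G = 9.1.
W^NE = (Σα)·G − ½Σα_i² = 9.1² − ½·21.35 = 72.135.
Planner sets g_i = Σα_j = 9.1 for every i, so G^SO = 5·9.1 = 45.5.
W^SO = (Σα)·G^SO − ½·5·(Σα)² = (5/2)·9.1² = 207.025.
Deadweight loss = W^SO − W^NE = 134.89.

134.89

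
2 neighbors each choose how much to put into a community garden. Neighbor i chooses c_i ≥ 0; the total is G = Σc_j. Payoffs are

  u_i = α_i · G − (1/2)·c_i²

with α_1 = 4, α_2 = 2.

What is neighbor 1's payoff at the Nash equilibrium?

16

Neighbor i's FOC: ∂u_i/∂c_i = α_i − c_i = 0, so c_i* = α_i.
NE contributions = (4, 2); G = 6.
u_1 = α_1·G − ½·(c_1)² = 4·6 − ½·4² = 16.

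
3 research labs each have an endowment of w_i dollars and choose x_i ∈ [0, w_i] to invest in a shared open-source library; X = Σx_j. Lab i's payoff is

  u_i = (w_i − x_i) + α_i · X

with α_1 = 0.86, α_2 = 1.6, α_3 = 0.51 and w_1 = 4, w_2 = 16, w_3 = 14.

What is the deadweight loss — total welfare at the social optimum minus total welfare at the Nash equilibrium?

∂u_i/∂x_i = α_i − 1, so lab i contributes w_i if α_i > 1, else 0.
α_i > 1 for i ∈ {2}; NE contributions (0, 16, 0), X = 16.
W^NE = Σw_i − X^NE + (Σα_i)·X^NE = 34 + 1.97·16 = 65.52.
Planner: ∂(Σu_j)/∂x_i = Σα_j − 1 = 1.97 > 0, so everyone contributes w_i; X^SO = 34, W^SO = 34 + 1.97·34 = 100.98.
Deadweight loss = 35.46.

35.46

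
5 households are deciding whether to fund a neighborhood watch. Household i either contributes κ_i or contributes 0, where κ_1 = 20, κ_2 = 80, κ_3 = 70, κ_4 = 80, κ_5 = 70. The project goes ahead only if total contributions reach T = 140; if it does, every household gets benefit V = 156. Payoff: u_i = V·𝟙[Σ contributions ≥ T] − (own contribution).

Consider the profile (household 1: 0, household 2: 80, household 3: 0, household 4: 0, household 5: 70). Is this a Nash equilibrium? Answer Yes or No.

Total = 150 ≥ 140: provided.
Household 1 (pledges 0, payoff 156): pledging 20 → total 170, payoff 136. No gain.
Household 2 (pledges 80, payoff 76): dropping to 0 → total 70, payoff 0. No gain.
Household 3 (pledges 0, payoff 156): pledging 70 → total 220, payoff 86. No gain.
Household 4 (pledges 0, payoff 156): pledging 80 → total 230, payoff 76. No gain.
Household 5 (pledges 70, payoff 86): dropping to 0 → total 80, payoff 0. No gain.

Yes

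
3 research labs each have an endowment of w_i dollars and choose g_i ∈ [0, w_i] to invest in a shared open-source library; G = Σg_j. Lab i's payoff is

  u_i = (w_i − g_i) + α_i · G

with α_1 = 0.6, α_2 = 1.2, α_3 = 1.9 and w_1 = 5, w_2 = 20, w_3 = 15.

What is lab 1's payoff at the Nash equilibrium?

26

∂u_i/∂g_i = α_i − 1, so lab i contributes w_i if α_i > 1, else 0.
α_i > 1 for i ∈ {2, 3}; NE contributions (0, 20, 15), G = 35.
u_1 = (5 − 0) + 0.6·35 = 26.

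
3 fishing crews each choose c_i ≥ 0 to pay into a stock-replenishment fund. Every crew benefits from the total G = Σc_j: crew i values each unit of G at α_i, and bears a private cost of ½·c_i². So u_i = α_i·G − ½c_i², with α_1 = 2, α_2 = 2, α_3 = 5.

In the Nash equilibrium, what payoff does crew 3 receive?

32.5

Crew i's FOC: ∂u_i/∂c_i = α_i − c_i = 0, so c_i* = α_i.
NE contributions = (2, 2, 5); G = 9.
u_3 = α_3·G − ½·(c_3)² = 5·9 − ½·5² = 32.5.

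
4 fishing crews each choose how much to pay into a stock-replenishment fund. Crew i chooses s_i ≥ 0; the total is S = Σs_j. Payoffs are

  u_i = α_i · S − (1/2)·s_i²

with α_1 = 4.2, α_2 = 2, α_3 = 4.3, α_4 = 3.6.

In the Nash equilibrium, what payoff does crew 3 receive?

Crew i's FOC: ∂u_i/∂s_i = α_i − s_i = 0, so s_i* = α_i.
NE contributions = (4.2, 2, 4.3, 3.6); S = 14.1.
u_3 = α_3·S − ½·(s_3)² = 4.3·14.1 − ½·4.3² = 51.385.

51.385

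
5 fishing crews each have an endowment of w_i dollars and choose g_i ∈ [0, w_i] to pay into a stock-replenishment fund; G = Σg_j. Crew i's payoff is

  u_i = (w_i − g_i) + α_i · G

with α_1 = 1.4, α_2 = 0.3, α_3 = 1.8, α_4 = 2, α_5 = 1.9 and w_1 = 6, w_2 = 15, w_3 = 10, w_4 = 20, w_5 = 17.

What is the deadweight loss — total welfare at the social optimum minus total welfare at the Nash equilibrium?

96

∂u_i/∂g_i = α_i − 1, so crew i contributes w_i if α_i > 1, else 0.
α_i > 1 for i ∈ {1, 3, 4, 5}; NE contributions (6, 0, 10, 20, 17), G = 53.
W^NE = Σw_i − G^NE + (Σα_i)·G^NE = 68 + 6.4·53 = 407.2.
Planner: ∂(Σu_j)/∂g_i = Σα_j − 1 = 6.4 > 0, so everyone contributes w_i; G^SO = 68, W^SO = 68 + 6.4·68 = 503.2.
Deadweight loss = 96.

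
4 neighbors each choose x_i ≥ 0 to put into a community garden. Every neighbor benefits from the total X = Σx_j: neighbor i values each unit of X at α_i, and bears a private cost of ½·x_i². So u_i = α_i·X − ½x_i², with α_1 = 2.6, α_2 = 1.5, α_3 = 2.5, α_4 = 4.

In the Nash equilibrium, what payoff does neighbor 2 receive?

Neighbor i's FOC: ∂u_i/∂x_i = α_i − x_i = 0, so x_i* = α_i.
NE contributions = (2.6, 1.5, 2.5, 4); X = 10.6.
u_2 = α_2·X − ½·(x_2)² = 1.5·10.6 − ½·1.5² = 14.775.

14.775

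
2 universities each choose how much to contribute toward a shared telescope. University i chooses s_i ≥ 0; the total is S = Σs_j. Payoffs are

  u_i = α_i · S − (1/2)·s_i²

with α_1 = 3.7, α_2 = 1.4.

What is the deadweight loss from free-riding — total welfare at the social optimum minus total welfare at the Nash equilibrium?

7.825

University i's FOC: ∂u_i/∂s_i = α_i − s_i = 0, so s_i* = α_i.
NE contributions = (3.7, 1.4); S = 5.1.
W^NE = (Σα)·S − ½Σα_i² = 5.1² − ½·15.65 = 18.185.
Planner sets s_i = Σα_j = 5.1 for every i, so S^SO = 2·5.1 = 10.2.
W^SO = (Σα)·S^SO − ½·2·(Σα)² = (2/2)·5.1² = 26.01.
Deadweight loss = W^SO − W^NE = 7.825.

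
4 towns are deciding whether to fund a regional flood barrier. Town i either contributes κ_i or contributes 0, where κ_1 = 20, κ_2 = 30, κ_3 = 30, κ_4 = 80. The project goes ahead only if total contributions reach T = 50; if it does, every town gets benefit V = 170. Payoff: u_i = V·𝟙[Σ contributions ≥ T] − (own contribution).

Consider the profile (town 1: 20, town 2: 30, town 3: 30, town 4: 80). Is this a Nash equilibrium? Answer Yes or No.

Total = 160 ≥ 50: provided.
Town 1 (pledges 20, payoff 150): dropping to 0 → total 140, payoff 170. Profitable deviation.

No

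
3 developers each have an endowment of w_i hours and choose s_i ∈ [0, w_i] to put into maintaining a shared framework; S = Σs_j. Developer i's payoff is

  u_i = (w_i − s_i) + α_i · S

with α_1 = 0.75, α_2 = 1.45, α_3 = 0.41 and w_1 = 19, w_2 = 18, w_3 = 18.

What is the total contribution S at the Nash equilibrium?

18

∂u_i/∂s_i = α_i − 1, so developer i contributes w_i if α_i > 1, else 0.
α_i > 1 for i ∈ {2}; NE contributions (0, 18, 0), S = 18.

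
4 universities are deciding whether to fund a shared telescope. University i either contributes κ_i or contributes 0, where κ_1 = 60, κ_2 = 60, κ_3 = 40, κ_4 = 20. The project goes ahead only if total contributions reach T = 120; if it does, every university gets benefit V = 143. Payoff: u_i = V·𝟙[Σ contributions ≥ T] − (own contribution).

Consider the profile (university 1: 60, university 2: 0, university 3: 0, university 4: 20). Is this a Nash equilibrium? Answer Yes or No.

Total = 80 < 120: not provided.
University 1 (pledges 60, payoff -60): dropping to 0 → total 20, payoff 0. Profitable deviation.

No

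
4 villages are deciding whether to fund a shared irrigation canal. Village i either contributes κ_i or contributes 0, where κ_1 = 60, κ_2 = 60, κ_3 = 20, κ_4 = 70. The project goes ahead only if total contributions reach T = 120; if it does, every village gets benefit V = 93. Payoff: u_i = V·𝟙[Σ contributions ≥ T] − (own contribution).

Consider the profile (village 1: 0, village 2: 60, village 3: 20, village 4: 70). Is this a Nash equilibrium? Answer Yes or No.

No

Total = 150 ≥ 120: provided.
Village 1 (pledges 0, payoff 93): pledging 60 → total 210, payoff 33. No gain.
Village 2 (pledges 60, payoff 33): dropping to 0 → total 90, payoff 0. No gain.
Village 3 (pledges 20, payoff 73): dropping to 0 → total 130, payoff 93. Profitable deviation.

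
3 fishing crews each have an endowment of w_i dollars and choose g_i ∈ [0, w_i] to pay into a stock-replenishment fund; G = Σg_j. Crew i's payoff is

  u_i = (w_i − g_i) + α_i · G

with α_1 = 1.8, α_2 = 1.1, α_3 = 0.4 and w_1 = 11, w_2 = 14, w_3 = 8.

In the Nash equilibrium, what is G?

∂u_i/∂g_i = α_i − 1, so crew i contributes w_i if α_i > 1, else 0.
α_i > 1 for i ∈ {1, 2}; NE contributions (11, 14, 0), G = 25.

25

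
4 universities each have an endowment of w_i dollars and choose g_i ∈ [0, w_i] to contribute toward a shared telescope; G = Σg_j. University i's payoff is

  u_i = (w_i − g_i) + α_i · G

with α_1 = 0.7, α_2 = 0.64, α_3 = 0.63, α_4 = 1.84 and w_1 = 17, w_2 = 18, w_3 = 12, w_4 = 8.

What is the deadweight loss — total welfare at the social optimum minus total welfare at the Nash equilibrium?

132.07

∂u_i/∂g_i = α_i − 1, so university i contributes w_i if α_i > 1, else 0.
α_i > 1 for i ∈ {4}; NE contributions (0, 0, 0, 8), G = 8.
W^NE = Σw_i − G^NE + (Σα_i)·G^NE = 55 + 2.81·8 = 77.48.
Planner: ∂(Σu_j)/∂g_i = Σα_j − 1 = 2.81 > 0, so everyone contributes w_i; G^SO = 55, W^SO = 55 + 2.81·55 = 209.55.
Deadweight loss = 132.07.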